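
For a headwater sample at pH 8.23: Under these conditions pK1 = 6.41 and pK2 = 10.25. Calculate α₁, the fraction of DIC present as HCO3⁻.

α₁ = 0.976

α₁ = 1 / (1 + [H⁺]/K1 + K2/[H⁺]) = 1 / (1 + 10^-1.82 + 10^-2.02)
   = 1 / (1 + 0.015136 + 0.0095499) = 1/1.0247 = 0.9759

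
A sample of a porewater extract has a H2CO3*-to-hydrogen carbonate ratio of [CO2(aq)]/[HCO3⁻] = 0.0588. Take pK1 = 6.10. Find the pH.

pH = 7.33

From K1 = [H⁺][HCO3⁻]/[CO2(aq)]:  pH = pK1 − log₁₀([CO2(aq)]/[HCO3⁻])
log₁₀(0.0588) = -1.231
pH = 6.10 − (-1.231) = 7.33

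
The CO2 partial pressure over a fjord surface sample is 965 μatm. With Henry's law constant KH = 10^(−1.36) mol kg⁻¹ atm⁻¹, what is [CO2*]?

[CO2*] = 42.1 μmol/kg

KH = 10^(−1.36) = 4.365×10^-2 mol kg⁻¹ atm⁻¹
[CO2*] = KH · pCO2 = 4.365×10^-2 × 965×10^-6 atm = 4.21×10^-5 mol/kg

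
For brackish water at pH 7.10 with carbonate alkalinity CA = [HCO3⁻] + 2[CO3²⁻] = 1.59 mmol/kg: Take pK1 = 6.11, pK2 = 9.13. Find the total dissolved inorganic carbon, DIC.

DIC = 1.74 mmol/kg

CA = [HCO3⁻] + 2[CO3²⁻] = (α₁ + 2α₂)·DIC
At pH 7.10: [H⁺]/K1 = 10^-0.99 = 0.10233, K2/[H⁺] = 10^-2.03 = 0.0093325
α₁ = 1/(1 + 0.10233 + 0.0093325) = 1/1.1117 = 0.8996; α₂ = α₁·K2/[H⁺] = 0.008395
α₁ + 2α₂ = 0.9163
DIC = CA / (α₁ + 2α₂) = 1.59 / 0.9163 = 1.74 mmol/kg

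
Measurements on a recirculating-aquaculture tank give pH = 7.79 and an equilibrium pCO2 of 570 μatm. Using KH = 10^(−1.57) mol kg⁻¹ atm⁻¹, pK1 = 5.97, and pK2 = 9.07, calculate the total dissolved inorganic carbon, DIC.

[CO2*] = KH · pCO2 = 10^(−1.57) × 570×10^-6 = 1.534×10^-5 mol/kg
α₀ = 1/(1 + K1/[H⁺] + K1K2/[H⁺]²) = 1/(1 + 10^+1.82 + 10^+0.54) = 0.01418
DIC = [CO2*]/α₀ = 1.534×10^-5 / 0.01418 = 1.08 mmol/kg

DIC = 1.08 mmol/kg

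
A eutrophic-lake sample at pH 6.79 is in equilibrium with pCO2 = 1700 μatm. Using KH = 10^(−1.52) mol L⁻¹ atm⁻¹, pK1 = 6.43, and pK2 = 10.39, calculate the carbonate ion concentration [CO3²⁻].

[CO3²⁻] = 0.0295 μmol/L

[CO2*] = KH · pCO2 = 10^(−1.52) × 1700×10^-6 = 5.134×10^-5 mol/L
α₀ = 1/(1 + K1/[H⁺] + K1K2/[H⁺]²) = 1/(1 + 10^+0.36 + 10^-3.24) = 0.3038
DIC = [CO2*]/α₀ = 5.134×10^-5 / 0.3038 = 0.1690 mmol/L
[CO3²⁻] = α₂·DIC; α₂ = 0.0001748, so [CO3²⁻] = 0.0001748 × 0.1690 = 2.95×10^-5 mmol/L = 0.0295 μmol/L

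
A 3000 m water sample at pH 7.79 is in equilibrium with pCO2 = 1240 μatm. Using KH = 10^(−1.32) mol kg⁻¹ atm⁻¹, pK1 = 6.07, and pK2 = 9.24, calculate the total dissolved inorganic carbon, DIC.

[CO2*] = KH · pCO2 = 10^(−1.32) × 1240×10^-6 = 5.935×10^-5 mol/kg
α₀ = 1/(1 + K1/[H⁺] + K1K2/[H⁺]²) = 1/(1 + 10^+1.72 + 10^+0.27) = 0.01807
DIC = [CO2*]/α₀ = 5.935×10^-5 / 0.01807 = 3.28 mmol/kg

DIC = 3.28 mmol/kg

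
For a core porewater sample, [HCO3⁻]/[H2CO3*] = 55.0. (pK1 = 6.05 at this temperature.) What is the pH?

From K1 = [H⁺][HCO3⁻]/[H2CO3*]:  pH = pK1 + log₁₀([HCO3⁻]/[H2CO3*])
log₁₀(55.0) = +1.740
pH = 6.05 + (+1.740) = 7.79

pH = 7.79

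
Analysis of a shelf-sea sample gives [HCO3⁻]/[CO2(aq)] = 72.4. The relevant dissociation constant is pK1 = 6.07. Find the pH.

pH = 7.93

From K1 = [H⁺][HCO3⁻]/[CO2(aq)]:  pH = pK1 + log₁₀([HCO3⁻]/[CO2(aq)])
log₁₀(72.4) = +1.860
pH = 6.07 + (+1.860) = 7.93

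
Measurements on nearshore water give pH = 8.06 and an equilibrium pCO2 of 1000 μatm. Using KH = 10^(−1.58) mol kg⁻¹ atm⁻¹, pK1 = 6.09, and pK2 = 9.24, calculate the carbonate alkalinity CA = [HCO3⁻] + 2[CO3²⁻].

CA = 2.78 mmol/kg

[CO2*] = KH · pCO2 = 10^(−1.58) × 1000×10^-6 = 2.630×10^-5 mol/kg
α₀ = 1/(1 + K1/[H⁺] + K1K2/[H⁺]²) = 1/(1 + 10^+1.97 + 10^+0.79) = 0.009951
DIC = [CO2*]/α₀ = 2.630×10^-5 / 0.009951 = 2.643 mmol/kg
CA = (α₁ + 2α₂)·DIC = (0.9287 + 2×0.06136) × 2.643 = 2.78 mmol/kg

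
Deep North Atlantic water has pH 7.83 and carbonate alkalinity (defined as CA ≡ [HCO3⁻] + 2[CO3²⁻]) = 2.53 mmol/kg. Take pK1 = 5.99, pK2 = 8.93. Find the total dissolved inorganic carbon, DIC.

DIC = 2.39 mmol/kg

CA = [HCO3⁻] + 2[CO3²⁻] = (α₁ + 2α₂)·DIC
At pH 7.83: [H⁺]/K1 = 10^-1.84 = 0.014454, K2/[H⁺] = 10^-1.10 = 0.079433
α₁ = 1/(1 + 0.014454 + 0.079433) = 1/1.0939 = 0.9142; α₂ = α₁·K2/[H⁺] = 0.07262
α₁ + 2α₂ = 1.0594
DIC = CA / (α₁ + 2α₂) = 2.53 / 1.0594 = 2.39 mmol/kg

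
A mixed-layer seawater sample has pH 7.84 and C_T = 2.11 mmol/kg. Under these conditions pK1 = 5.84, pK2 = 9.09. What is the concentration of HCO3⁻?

α₁ = 1 / (1 + [H⁺]/K1 + K2/[H⁺]) = 1 / (1 + 10^-2.00 + 10^-1.25)
   = 1 / (1 + 0.010000 + 0.056234) = 1/1.0662 = 0.9379
[HCO3⁻] = α₁ × DIC = 0.9379 × 2.11 = 1.98 mmol/kg

[HCO3⁻] = 1.98 mmol/kg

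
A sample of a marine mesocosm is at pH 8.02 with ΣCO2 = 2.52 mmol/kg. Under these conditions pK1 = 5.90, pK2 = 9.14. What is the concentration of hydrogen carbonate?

[HCO3⁻] = 2.33 mmol/kg

α₁ = 1 / (1 + [H⁺]/K1 + K2/[H⁺]) = 1 / (1 + 10^-2.12 + 10^-1.12)
   = 1 / (1 + 0.0075858 + 0.075858) = 1/1.0834 = 0.9230
[HCO3⁻] = α₁ × DIC = 0.9230 × 2.52 = 2.33 mmol/kg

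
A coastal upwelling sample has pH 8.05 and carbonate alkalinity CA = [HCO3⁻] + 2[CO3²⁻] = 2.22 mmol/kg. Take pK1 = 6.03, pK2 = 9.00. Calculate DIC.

CA = [HCO3⁻] + 2[CO3²⁻] = (α₁ + 2α₂)·DIC
At pH 8.05: [H⁺]/K1 = 10^-2.02 = 0.0095499, K2/[H⁺] = 10^-0.95 = 0.11220
α₁ = 1/(1 + 0.0095499 + 0.11220) = 1/1.1218 = 0.8915; α₂ = α₁·K2/[H⁺] = 0.1000
α₁ + 2α₂ = 1.0915
DIC = CA / (α₁ + 2α₂) = 2.22 / 1.0915 = 2.03 mmol/kg

DIC = 2.03 mmol/kg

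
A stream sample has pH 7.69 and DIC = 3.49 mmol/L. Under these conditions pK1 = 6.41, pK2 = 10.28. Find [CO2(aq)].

α₀ = 1 / (1 + K1/[H⁺] + K1K2/[H⁺]²) = 1 / (1 + 10^+1.28 + 10^-1.31)
   = 1 / (1 + 19.055 + 0.048978) = 1/20.104 = 0.04974
[CO2*] = α₀ × DIC = 0.04974 × 3.49 = 0.174 mmol/L

[CO2*] = 0.174 mmol/L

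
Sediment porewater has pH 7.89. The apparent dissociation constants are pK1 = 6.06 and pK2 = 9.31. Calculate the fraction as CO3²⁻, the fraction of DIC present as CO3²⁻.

α₂ = 1 / (1 + [H⁺]/K2 + [H⁺]²/(K1K2)) = 1 / (1 + 10^+1.42 + 10^-0.41)
   = 1 / (1 + 26.303 + 0.38905) = 1/27.692 = 0.03611

α₂ = 0.0361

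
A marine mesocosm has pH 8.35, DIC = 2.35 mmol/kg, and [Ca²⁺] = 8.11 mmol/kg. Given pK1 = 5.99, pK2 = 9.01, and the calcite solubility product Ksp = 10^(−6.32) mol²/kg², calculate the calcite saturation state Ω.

α₂ = 1 / (1 + [H⁺]/K2 + [H⁺]²/(K1K2)) = 1 / (1 + 10^+0.66 + 10^-1.70)
   = 1 / (1 + 4.5709 + 0.019953) = 1/5.5908 = 0.1789
[CO3²⁻] = α₂ × DIC = 0.1789 × 2.35 = 0.4203 mmol/kg
Ksp = 10^(−6.32) = 4.786×10^-7
Ω = [Ca²⁺][CO3²⁻]/Ksp = (8.11×10^-3)(4.203×10^-4) / 4.786×10^-7 = 7.12

Ω = 7.12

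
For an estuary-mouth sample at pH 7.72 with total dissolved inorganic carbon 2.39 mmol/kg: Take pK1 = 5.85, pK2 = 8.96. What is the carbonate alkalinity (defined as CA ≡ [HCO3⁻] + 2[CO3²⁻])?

CA = 2.49 mmol/kg

CA = [HCO3⁻] + 2[CO3²⁻] = (α₁ + 2α₂)·DIC
At pH 7.72: [H⁺]/K1 = 10^-1.87 = 0.013490, K2/[H⁺] = 10^-1.24 = 0.057544
α₁ = 1/(1 + 0.013490 + 0.057544) = 1/1.0710 = 0.9337; α₂ = α₁·K2/[H⁺] = 0.05373
α₁ + 2α₂ = 1.0411
CA = 1.0411 × 2.39 = 2.49 mmol/kg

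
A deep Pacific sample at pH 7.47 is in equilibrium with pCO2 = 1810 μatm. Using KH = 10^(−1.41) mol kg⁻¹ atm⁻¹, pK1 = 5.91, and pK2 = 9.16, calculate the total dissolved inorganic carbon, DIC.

DIC = 2.68 mmol/kg

[CO2*] = KH · pCO2 = 10^(−1.41) × 1810×10^-6 = 7.042×10^-5 mol/kg
α₀ = 1/(1 + K1/[H⁺] + K1K2/[H⁺]²) = 1/(1 + 10^+1.56 + 10^-0.13) = 0.02628
DIC = [CO2*]/α₀ = 7.042×10^-5 / 0.02628 = 2.68 mmol/kg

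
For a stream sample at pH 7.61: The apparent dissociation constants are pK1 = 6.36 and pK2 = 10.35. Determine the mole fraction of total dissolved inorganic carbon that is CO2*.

α₀ = 1 / (1 + K1/[H⁺] + K1K2/[H⁺]²) = 1 / (1 + 10^+1.25 + 10^-1.49)
   = 1 / (1 + 17.783 + 0.032359) = 1/18.815 = 0.05315

α₀ = 0.0531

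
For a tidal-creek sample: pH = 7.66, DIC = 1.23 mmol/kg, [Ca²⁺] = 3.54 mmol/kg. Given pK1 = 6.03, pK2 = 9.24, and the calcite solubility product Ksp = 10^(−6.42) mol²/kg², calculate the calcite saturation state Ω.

α₂ = 1 / (1 + [H⁺]/K2 + [H⁺]²/(K1K2)) = 1 / (1 + 10^+1.58 + 10^-0.05)
   = 1 / (1 + 38.019 + 0.89125) = 1/39.910 = 0.02506
[CO3²⁻] = α₂ × DIC = 0.02506 × 1.23 = 0.03082 mmol/kg
Ksp = 10^(−6.42) = 3.802×10^-7
Ω = [Ca²⁺][CO3²⁻]/Ksp = (3.54×10^-3)(3.082×10^-5) / 3.802×10^-7 = 0.287

Ω = 0.287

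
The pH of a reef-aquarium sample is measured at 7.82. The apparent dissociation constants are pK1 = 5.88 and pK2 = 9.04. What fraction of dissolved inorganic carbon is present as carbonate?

α₂ = 0.0562

α₂ = 1 / (1 + [H⁺]/K2 + [H⁺]²/(K1K2)) = 1 / (1 + 10^+1.22 + 10^-0.72)
   = 1 / (1 + 16.596 + 0.19055) = 1/17.786 = 0.05622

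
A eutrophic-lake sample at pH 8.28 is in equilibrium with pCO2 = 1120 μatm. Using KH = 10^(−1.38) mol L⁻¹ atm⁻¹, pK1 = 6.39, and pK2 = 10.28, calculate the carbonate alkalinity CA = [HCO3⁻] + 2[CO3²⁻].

[CO2*] = KH · pCO2 = 10^(−1.38) × 1120×10^-6 = 4.669×10^-5 mol/L
α₀ = 1/(1 + K1/[H⁺] + K1K2/[H⁺]²) = 1/(1 + 10^+1.89 + 10^-0.11) = 0.01259
DIC = [CO2*]/α₀ = 4.669×10^-5 / 0.01259 = 3.707 mmol/L
CA = (α₁ + 2α₂)·DIC = (0.9776 + 2×0.009776) × 3.707 = 3.70 mmol/L

CA = 3.70 mmol/L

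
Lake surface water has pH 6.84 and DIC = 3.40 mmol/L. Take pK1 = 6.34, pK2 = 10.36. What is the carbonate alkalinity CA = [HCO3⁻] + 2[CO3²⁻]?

CA = 2.58 mmol/L

CA = [HCO3⁻] + 2[CO3²⁻] = (α₁ + 2α₂)·DIC
At pH 6.84: [H⁺]/K1 = 10^-0.50 = 0.31623, K2/[H⁺] = 10^-3.52 = 0.00030200
α₁ = 1/(1 + 0.31623 + 0.00030200) = 1/1.3165 = 0.7596; α₂ = α₁·K2/[H⁺] = 0.0002294
α₁ + 2α₂ = 0.7600
CA = 0.7600 × 3.40 = 2.58 mmol/L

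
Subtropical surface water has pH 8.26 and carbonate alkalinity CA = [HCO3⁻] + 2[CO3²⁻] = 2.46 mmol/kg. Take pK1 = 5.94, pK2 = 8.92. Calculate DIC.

DIC = 2.09 mmol/kg

CA = [HCO3⁻] + 2[CO3²⁻] = (α₁ + 2α₂)·DIC
At pH 8.26: [H⁺]/K1 = 10^-2.32 = 0.0047863, K2/[H⁺] = 10^-0.66 = 0.21878
α₁ = 1/(1 + 0.0047863 + 0.21878) = 1/1.2236 = 0.8173; α₂ = α₁·K2/[H⁺] = 0.1788
α₁ + 2α₂ = 1.1749
DIC = CA / (α₁ + 2α₂) = 2.46 / 1.1749 = 2.09 mmol/kg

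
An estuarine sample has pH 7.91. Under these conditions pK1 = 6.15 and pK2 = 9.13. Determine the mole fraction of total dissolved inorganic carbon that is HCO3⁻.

α₁ = 0.928

α₁ = 1 / (1 + [H⁺]/K1 + K2/[H⁺]) = 1 / (1 + 10^-1.76 + 10^-1.22)
   = 1 / (1 + 0.017378 + 0.060256) = 1/1.0776 = 0.9280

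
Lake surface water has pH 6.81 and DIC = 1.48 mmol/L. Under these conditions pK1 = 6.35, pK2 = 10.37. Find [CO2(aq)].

[CO2*] = 0.381 mmol/L

α₀ = 1 / (1 + K1/[H⁺] + K1K2/[H⁺]²) = 1 / (1 + 10^+0.46 + 10^-3.10)
   = 1 / (1 + 2.8840 + 0.00079433) = 1/3.8848 = 0.2574
[CO2*] = α₀ × DIC = 0.2574 × 1.48 = 0.381 mmol/L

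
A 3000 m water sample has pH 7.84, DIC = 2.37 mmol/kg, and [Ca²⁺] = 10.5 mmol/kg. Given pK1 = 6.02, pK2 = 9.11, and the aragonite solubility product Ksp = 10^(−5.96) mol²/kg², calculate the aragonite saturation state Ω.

Ω = 1.14

α₂ = 1 / (1 + [H⁺]/K2 + [H⁺]²/(K1K2)) = 1 / (1 + 10^+1.27 + 10^-0.55)
   = 1 / (1 + 18.621 + 0.28184) = 1/19.903 = 0.05024
[CO3²⁻] = α₂ × DIC = 0.05024 × 2.37 = 0.1191 mmol/kg
Ksp = 10^(−5.96) = 1.096×10^-6
Ω = [Ca²⁺][CO3²⁻]/Ksp = (10.5×10^-3)(1.191×10^-4) / 1.096×10^-6 = 1.14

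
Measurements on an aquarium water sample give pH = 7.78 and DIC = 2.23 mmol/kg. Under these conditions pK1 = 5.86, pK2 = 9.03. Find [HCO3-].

α₁ = 1 / (1 + [H⁺]/K1 + K2/[H⁺]) = 1 / (1 + 10^-1.92 + 10^-1.25)
   = 1 / (1 + 0.012023 + 0.056234) = 1/1.0683 = 0.9361
[HCO3⁻] = α₁ × DIC = 0.9361 × 2.23 = 2.09 mmol/kg

[HCO3⁻] = 2.09 mmol/kg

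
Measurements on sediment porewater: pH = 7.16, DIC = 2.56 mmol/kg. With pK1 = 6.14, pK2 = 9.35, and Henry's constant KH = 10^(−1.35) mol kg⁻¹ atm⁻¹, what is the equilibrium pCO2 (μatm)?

pCO2 = 4970 μatm

α₀ = 1 / (1 + K1/[H⁺] + K1K2/[H⁺]²) = 1 / (1 + 10^+1.02 + 10^-1.17)
   = 1 / (1 + 10.471 + 0.067608) = 1/11.539 = 0.08666
[CO2*] = α₀ × DIC = 0.08666 × 2.56 = 0.2219 mmol/kg
pCO2 = [CO2*]/KH = 2.219×10^-4 / 4.467×10^-2 = 4970 μatm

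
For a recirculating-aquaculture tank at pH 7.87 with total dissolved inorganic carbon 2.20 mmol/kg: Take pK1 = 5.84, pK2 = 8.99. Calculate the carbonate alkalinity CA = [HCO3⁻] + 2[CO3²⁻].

CA = 2.33 mmol/kg

CA = [HCO3⁻] + 2[CO3²⁻] = (α₁ + 2α₂)·DIC
At pH 7.87: [H⁺]/K1 = 10^-2.03 = 0.0093325, K2/[H⁺] = 10^-1.12 = 0.075858
α₁ = 1/(1 + 0.0093325 + 0.075858) = 1/1.0852 = 0.9215; α₂ = α₁·K2/[H⁺] = 0.06990
α₁ + 2α₂ = 1.0613
CA = 1.0613 × 2.20 = 2.33 mmol/kg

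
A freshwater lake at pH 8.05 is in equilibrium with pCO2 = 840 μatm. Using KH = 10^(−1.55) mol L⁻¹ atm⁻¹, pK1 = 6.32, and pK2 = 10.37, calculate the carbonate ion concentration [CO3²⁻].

[CO3²⁻] = 6.09 μmol/L

[CO2*] = KH · pCO2 = 10^(−1.55) × 840×10^-6 = 2.367×10^-5 mol/L
α₀ = 1/(1 + K1/[H⁺] + K1K2/[H⁺]²) = 1/(1 + 10^+1.73 + 10^-0.59) = 0.01819
DIC = [CO2*]/α₀ = 2.367×10^-5 / 0.01819 = 1.301 mmol/L
[CO3²⁻] = α₂·DIC; α₂ = 0.004677, so [CO3²⁻] = 0.004677 × 1.301 = 0.00609 mmol/L = 6.09 μmol/L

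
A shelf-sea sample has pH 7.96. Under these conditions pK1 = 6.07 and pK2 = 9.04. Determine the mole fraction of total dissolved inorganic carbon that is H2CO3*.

α₀ = 1 / (1 + K1/[H⁺] + K1K2/[H⁺]²) = 1 / (1 + 10^+1.89 + 10^+0.81)
   = 1 / (1 + 77.625 + 6.4565) = 1/85.081 = 0.01175

α₀ = 0.0118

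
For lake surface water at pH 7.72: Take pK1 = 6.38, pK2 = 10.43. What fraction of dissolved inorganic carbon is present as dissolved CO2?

α₀ = 0.0436

α₀ = 1 / (1 + K1/[H⁺] + K1K2/[H⁺]²) = 1 / (1 + 10^+1.34 + 10^-1.37)
   = 1 / (1 + 21.878 + 0.042658) = 1/22.920 = 0.04363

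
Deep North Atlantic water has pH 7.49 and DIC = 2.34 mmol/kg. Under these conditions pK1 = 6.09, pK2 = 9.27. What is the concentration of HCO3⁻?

α₁ = 1 / (1 + [H⁺]/K1 + K2/[H⁺]) = 1 / (1 + 10^-1.40 + 10^-1.78)
   = 1 / (1 + 0.039811 + 0.016596) = 1/1.0564 = 0.9466
[HCO3⁻] = α₁ × DIC = 0.9466 × 2.34 = 2.22 mmol/kg

[HCO3⁻] = 2.22 mmol/kg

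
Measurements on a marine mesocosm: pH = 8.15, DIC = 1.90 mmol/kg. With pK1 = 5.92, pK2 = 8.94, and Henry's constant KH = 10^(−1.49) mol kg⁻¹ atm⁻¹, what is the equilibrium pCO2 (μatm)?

pCO2 = 296 μatm

α₀ = 1 / (1 + K1/[H⁺] + K1K2/[H⁺]²) = 1 / (1 + 10^+2.23 + 10^+1.44)
   = 1 / (1 + 169.82 + 27.542) = 1/198.37 = 0.005041
[CO2*] = α₀ × DIC = 0.005041 × 1.90 = 0.009578 mmol/kg = 9.578 μmol/kg
pCO2 = [CO2*]/KH = 9.578×10^-6 / 3.236×10^-2 = 296 μatm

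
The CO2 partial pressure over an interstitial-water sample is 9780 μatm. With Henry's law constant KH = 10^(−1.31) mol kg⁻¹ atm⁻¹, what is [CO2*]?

[CO2*] = 479 μmol/kg

KH = 10^(−1.31) = 4.898×10^-2 mol kg⁻¹ atm⁻¹
[CO2*] = KH · pCO2 = 4.898×10^-2 × 9780×10^-6 atm = 4.79×10^-4 mol/kg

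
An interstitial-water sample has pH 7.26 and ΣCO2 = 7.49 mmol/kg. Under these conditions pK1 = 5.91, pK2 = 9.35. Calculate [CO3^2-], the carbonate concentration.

α₂ = 1 / (1 + [H⁺]/K2 + [H⁺]²/(K1K2)) = 1 / (1 + 10^+2.09 + 10^+0.74)
   = 1 / (1 + 123.03 + 5.4954) = 1/129.52 = 0.007721
[CO3²⁻] = α₂ × DIC = 0.007721 × 7.49 = 0.0578 mmol/kg

[CO3²⁻] = 0.0578 mmol/kg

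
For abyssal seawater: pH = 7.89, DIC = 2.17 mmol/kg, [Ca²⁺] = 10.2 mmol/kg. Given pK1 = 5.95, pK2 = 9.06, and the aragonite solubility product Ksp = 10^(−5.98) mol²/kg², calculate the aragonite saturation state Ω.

α₂ = 1 / (1 + [H⁺]/K2 + [H⁺]²/(K1K2)) = 1 / (1 + 10^+1.17 + 10^-0.77)
   = 1 / (1 + 14.791 + 0.16982) = 1/15.961 = 0.06265
[CO3²⁻] = α₂ × DIC = 0.06265 × 2.17 = 0.1360 mmol/kg
Ksp = 10^(−5.98) = 1.047×10^-6
Ω = [Ca²⁺][CO3²⁻]/Ksp = (10.2×10^-3)(1.360×10^-4) / 1.047×10^-6 = 1.32

Ω = 1.32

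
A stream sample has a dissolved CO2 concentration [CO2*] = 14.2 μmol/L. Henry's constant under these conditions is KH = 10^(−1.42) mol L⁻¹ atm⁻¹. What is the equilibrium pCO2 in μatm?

KH = 10^(−1.42) = 3.802×10^-2 mol L⁻¹ atm⁻¹
pCO2 = [CO2*]/KH = 14.2×10^-6 / 3.802×10^-2 = 3.73×10^-4 atm = 373 μatm

pCO2 = 373 μatm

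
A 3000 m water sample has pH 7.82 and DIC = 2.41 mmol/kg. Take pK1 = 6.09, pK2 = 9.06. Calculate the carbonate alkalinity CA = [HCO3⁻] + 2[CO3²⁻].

CA = [HCO3⁻] + 2[CO3²⁻] = (α₁ + 2α₂)·DIC
At pH 7.82: [H⁺]/K1 = 10^-1.73 = 0.018621, K2/[H⁺] = 10^-1.24 = 0.057544
α₁ = 1/(1 + 0.018621 + 0.057544) = 1/1.0762 = 0.9292; α₂ = α₁·K2/[H⁺] = 0.05347
α₁ + 2α₂ = 1.0362
CA = 1.0362 × 2.41 = 2.50 mmol/kg

CA = 2.50 mmol/kg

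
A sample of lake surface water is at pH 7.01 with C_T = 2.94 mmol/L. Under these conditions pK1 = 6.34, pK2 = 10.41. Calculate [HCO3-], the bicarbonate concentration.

[HCO3⁻] = 2.42 mmol/L

α₁ = 1 / (1 + [H⁺]/K1 + K2/[H⁺]) = 1 / (1 + 10^-0.67 + 10^-3.40)
   = 1 / (1 + 0.21380 + 0.00039811) = 1/1.2142 = 0.8236
[HCO3⁻] = α₁ × DIC = 0.8236 × 2.94 = 2.42 mmol/L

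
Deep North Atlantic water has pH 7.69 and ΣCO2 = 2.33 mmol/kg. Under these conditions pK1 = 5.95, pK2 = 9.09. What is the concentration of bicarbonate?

α₁ = 1 / (1 + [H⁺]/K1 + K2/[H⁺]) = 1 / (1 + 10^-1.74 + 10^-1.40)
   = 1 / (1 + 0.018197 + 0.039811) = 1/1.0580 = 0.9452
[HCO3⁻] = α₁ × DIC = 0.9452 × 2.33 = 2.20 mmol/kg

[HCO3⁻] = 2.20 mmol/kg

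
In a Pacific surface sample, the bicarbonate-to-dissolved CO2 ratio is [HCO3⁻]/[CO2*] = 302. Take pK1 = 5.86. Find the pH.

pH = 8.34

From K1 = [H⁺][HCO3⁻]/[CO2*]:  pH = pK1 + log₁₀([HCO3⁻]/[CO2*])
log₁₀(302) = +2.480
pH = 5.86 + (+2.480) = 8.34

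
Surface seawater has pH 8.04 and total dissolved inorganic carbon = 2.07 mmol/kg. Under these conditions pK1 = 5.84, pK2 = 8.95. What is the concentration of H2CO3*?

α₀ = 1 / (1 + K1/[H⁺] + K1K2/[H⁺]²) = 1 / (1 + 10^+2.20 + 10^+1.29)
   = 1 / (1 + 158.49 + 19.498) = 1/178.99 = 0.005587
[CO2*] = α₀ × DIC = 0.005587 × 2.07 = 0.0116 mmol/kg = 11.6 μmol/kg

[CO2*] = 11.6 μmol/kg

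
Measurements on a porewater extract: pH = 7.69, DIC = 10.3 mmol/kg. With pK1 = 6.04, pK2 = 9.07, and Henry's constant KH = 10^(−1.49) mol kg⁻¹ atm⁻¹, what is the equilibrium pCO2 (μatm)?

α₀ = 1 / (1 + K1/[H⁺] + K1K2/[H⁺]²) = 1 / (1 + 10^+1.65 + 10^+0.27)
   = 1 / (1 + 44.668 + 1.8621) = 1/47.530 = 0.02104
[CO2*] = α₀ × DIC = 0.02104 × 10.3 = 0.2167 mmol/kg
pCO2 = [CO2*]/KH = 2.167×10^-4 / 3.236×10^-2 = 6700 μatm

pCO2 = 6700 μatm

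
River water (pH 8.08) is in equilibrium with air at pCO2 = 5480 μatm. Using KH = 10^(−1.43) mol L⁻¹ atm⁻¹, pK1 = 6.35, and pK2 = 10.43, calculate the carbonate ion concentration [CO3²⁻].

[CO2*] = KH · pCO2 = 10^(−1.43) × 5480×10^-6 = 2.036×10^-4 mol/L
α₀ = 1/(1 + K1/[H⁺] + K1K2/[H⁺]²) = 1/(1 + 10^+1.73 + 10^-0.62) = 0.01820
DIC = [CO2*]/α₀ = 2.036×10^-4 / 0.01820 = 11.19 mmol/L
[CO3²⁻] = α₂·DIC; α₂ = 0.004366, so [CO3²⁻] = 0.004366 × 11.19 = 0.0488 mmol/L

[CO3²⁻] = 0.0488 mmol/L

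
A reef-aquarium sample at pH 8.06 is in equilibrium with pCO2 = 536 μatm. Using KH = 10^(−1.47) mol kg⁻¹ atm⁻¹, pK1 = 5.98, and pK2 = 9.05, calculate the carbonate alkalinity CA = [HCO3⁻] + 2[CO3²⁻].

CA = 2.63 mmol/kg

[CO2*] = KH · pCO2 = 10^(−1.47) × 536×10^-6 = 1.816×10^-5 mol/kg
α₀ = 1/(1 + K1/[H⁺] + K1K2/[H⁺]²) = 1/(1 + 10^+2.08 + 10^+1.09) = 0.007489
DIC = [CO2*]/α₀ = 1.816×10^-5 / 0.007489 = 2.425 mmol/kg
CA = (α₁ + 2α₂)·DIC = (0.9004 + 2×0.09213) × 2.425 = 2.63 mmol/kg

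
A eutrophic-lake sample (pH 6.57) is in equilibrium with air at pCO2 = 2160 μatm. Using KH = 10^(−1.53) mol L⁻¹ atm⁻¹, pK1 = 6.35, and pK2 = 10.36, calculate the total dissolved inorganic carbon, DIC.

DIC = 0.170 mmol/L

[CO2*] = KH · pCO2 = 10^(−1.53) × 2160×10^-6 = 6.375×10^-5 mol/L
α₀ = 1/(1 + K1/[H⁺] + K1K2/[H⁺]²) = 1/(1 + 10^+0.22 + 10^-3.57) = 0.3760
DIC = [CO2*]/α₀ = 6.375×10^-5 / 0.3760 = 0.170 mmol/L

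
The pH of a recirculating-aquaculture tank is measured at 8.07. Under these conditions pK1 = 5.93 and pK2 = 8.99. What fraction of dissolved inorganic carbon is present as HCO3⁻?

α₁ = 0.887

α₁ = 1 / (1 + [H⁺]/K1 + K2/[H⁺]) = 1 / (1 + 10^-2.14 + 10^-0.92)
   = 1 / (1 + 0.0072444 + 0.12023) = 1/1.1275 = 0.8869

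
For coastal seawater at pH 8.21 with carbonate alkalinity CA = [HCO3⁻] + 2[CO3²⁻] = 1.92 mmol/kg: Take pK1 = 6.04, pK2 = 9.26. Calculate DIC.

CA = [HCO3⁻] + 2[CO3²⁻] = (α₁ + 2α₂)·DIC
At pH 8.21: [H⁺]/K1 = 10^-2.17 = 0.0067608, K2/[H⁺] = 10^-1.05 = 0.089125
α₁ = 1/(1 + 0.0067608 + 0.089125) = 1/1.0959 = 0.9125; α₂ = α₁·K2/[H⁺] = 0.08133
α₁ + 2α₂ = 1.0752
DIC = CA / (α₁ + 2α₂) = 1.92 / 1.0752 = 1.79 mmol/kg

DIC = 1.79 mmol/kg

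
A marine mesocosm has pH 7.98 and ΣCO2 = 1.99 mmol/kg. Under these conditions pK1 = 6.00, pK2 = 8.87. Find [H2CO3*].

[CO2*] = 18.3 μmol/kg

α₀ = 1 / (1 + K1/[H⁺] + K1K2/[H⁺]²) = 1 / (1 + 10^+1.98 + 10^+1.09)
   = 1 / (1 + 95.499 + 12.303) = 1/108.80 = 0.009191
[CO2*] = α₀ × DIC = 0.009191 × 1.99 = 0.0183 mmol/kg = 18.3 μmol/kg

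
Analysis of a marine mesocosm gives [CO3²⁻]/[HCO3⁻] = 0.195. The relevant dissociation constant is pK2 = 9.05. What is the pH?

From K2 = [H⁺][CO3²⁻]/[HCO3⁻]:  pH = pK2 + log₁₀([CO3²⁻]/[HCO3⁻])
log₁₀(0.195) = -0.710
pH = 9.05 + (-0.710) = 8.34

pH = 8.34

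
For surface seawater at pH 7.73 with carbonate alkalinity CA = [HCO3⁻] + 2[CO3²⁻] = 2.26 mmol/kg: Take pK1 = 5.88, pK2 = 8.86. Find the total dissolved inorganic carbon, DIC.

DIC = 2.14 mmol/kg

CA = [HCO3⁻] + 2[CO3²⁻] = (α₁ + 2α₂)·DIC
At pH 7.73: [H⁺]/K1 = 10^-1.85 = 0.014125, K2/[H⁺] = 10^-1.13 = 0.074131
α₁ = 1/(1 + 0.014125 + 0.074131) = 1/1.0883 = 0.9189; α₂ = α₁·K2/[H⁺] = 0.06812
α₁ + 2α₂ = 1.0551
DIC = CA / (α₁ + 2α₂) = 2.26 / 1.0551 = 2.14 mmol/kg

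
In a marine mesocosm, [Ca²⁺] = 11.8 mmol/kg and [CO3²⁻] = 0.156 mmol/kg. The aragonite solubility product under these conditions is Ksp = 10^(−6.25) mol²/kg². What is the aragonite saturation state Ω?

Ksp = 10^(−6.25) = 5.623×10^-7
Ω = [Ca²⁺][CO3²⁻]/Ksp = (11.8×10^-3)(0.156×10^-3) / 5.623×10^-7 = 3.27

Ω = 3.27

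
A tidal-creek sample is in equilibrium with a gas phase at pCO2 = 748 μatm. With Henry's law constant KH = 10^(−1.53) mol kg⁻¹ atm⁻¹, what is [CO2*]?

KH = 10^(−1.53) = 2.951×10^-2 mol kg⁻¹ atm⁻¹
[CO2*] = KH · pCO2 = 2.951×10^-2 × 748×10^-6 atm = 2.21×10^-5 mol/kg

[CO2*] = 22.1 μmol/kg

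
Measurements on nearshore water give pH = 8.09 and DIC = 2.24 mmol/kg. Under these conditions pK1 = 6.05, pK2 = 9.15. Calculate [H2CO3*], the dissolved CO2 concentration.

α₀ = 1 / (1 + K1/[H⁺] + K1K2/[H⁺]²) = 1 / (1 + 10^+2.04 + 10^+0.98)
   = 1 / (1 + 109.65 + 9.5499) = 1/120.20 = 0.008320
[CO2*] = α₀ × DIC = 0.008320 × 2.24 = 0.0186 mmol/kg = 18.6 μmol/kg

[CO2*] = 18.6 μmol/kg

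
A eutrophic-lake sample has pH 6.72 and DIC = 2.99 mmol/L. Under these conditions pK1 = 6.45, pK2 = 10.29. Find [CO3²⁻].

[CO3²⁻] = 0.523 μmol/L

α₂ = 1 / (1 + [H⁺]/K2 + [H⁺]²/(K1K2)) = 1 / (1 + 10^+3.57 + 10^+3.30)
   = 1 / (1 + 3715.4 + 1995.3) = 1/5711.6 = 0.0001751
[CO3²⁻] = α₂ × DIC = 0.0001751 × 2.99 = 0.000523 mmol/L = 0.523 μmol/L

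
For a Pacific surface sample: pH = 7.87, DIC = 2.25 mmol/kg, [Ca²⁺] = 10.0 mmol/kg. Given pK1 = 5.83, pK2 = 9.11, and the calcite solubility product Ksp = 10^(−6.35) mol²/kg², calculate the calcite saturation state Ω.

Ω = 2.72

α₂ = 1 / (1 + [H⁺]/K2 + [H⁺]²/(K1K2)) = 1 / (1 + 10^+1.24 + 10^-0.80)
   = 1 / (1 + 17.378 + 0.15849) = 1/18.536 = 0.05395
[CO3²⁻] = α₂ × DIC = 0.05395 × 2.25 = 0.1214 mmol/kg
Ksp = 10^(−6.35) = 4.467×10^-7
Ω = [Ca²⁺][CO3²⁻]/Ksp = (10.0×10^-3)(1.214×10^-4) / 4.467×10^-7 = 2.72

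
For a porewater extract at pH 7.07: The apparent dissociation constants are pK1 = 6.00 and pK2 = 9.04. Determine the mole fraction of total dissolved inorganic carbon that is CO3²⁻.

α₂ = 1 / (1 + [H⁺]/K2 + [H⁺]²/(K1K2)) = 1 / (1 + 10^+1.97 + 10^+0.90)
   = 1 / (1 + 93.325 + 7.9433) = 1/102.27 = 0.009778

α₂ = 0.00978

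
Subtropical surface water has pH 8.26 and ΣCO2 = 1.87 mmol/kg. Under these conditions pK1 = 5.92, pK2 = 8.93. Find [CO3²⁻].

α₂ = 1 / (1 + [H⁺]/K2 + [H⁺]²/(K1K2)) = 1 / (1 + 10^+0.67 + 10^-1.67)
   = 1 / (1 + 4.6774 + 0.021380) = 1/5.6987 = 0.1755
[CO3²⁻] = α₂ × DIC = 0.1755 × 1.87 = 0.328 mmol/kg

[CO3²⁻] = 0.328 mmol/kg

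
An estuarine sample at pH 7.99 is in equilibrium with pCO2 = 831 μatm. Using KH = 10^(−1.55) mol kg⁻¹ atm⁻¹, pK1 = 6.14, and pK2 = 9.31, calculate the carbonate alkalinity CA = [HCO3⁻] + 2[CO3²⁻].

[CO2*] = KH · pCO2 = 10^(−1.55) × 831×10^-6 = 2.342×10^-5 mol/kg
α₀ = 1/(1 + K1/[H⁺] + K1K2/[H⁺]²) = 1/(1 + 10^+1.85 + 10^+0.53) = 0.01330
DIC = [CO2*]/α₀ = 2.342×10^-5 / 0.01330 = 1.761 mmol/kg
CA = (α₁ + 2α₂)·DIC = (0.9416 + 2×0.04507) × 1.761 = 1.82 mmol/kg

CA = 1.82 mmol/kg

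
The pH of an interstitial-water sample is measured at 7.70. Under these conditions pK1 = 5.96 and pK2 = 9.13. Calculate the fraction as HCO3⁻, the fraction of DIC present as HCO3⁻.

α₁ = 0.948

α₁ = 1 / (1 + [H⁺]/K1 + K2/[H⁺]) = 1 / (1 + 10^-1.74 + 10^-1.43)
   = 1 / (1 + 0.018197 + 0.037154) = 1/1.0554 = 0.9476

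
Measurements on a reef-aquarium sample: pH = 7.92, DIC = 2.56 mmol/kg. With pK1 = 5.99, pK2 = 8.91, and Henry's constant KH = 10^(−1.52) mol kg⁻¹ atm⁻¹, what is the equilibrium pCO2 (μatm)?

α₀ = 1 / (1 + K1/[H⁺] + K1K2/[H⁺]²) = 1 / (1 + 10^+1.93 + 10^+0.94)
   = 1 / (1 + 85.114 + 8.7096) = 1/94.823 = 0.01055
[CO2*] = α₀ × DIC = 0.01055 × 2.56 = 0.02700 mmol/kg
pCO2 = [CO2*]/KH = 2.700×10^-5 / 3.020×10^-2 = 894 μatm

pCO2 = 894 μatm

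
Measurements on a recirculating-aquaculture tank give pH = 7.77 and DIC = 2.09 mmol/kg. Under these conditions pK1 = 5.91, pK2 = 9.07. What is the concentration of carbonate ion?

α₂ = 1 / (1 + [H⁺]/K2 + [H⁺]²/(K1K2)) = 1 / (1 + 10^+1.30 + 10^-0.56)
   = 1 / (1 + 19.953 + 0.27542) = 1/21.228 = 0.04711
[CO3²⁻] = α₂ × DIC = 0.04711 × 2.09 = 0.0985 mmol/kg

[CO3²⁻] = 0.0985 mmol/kg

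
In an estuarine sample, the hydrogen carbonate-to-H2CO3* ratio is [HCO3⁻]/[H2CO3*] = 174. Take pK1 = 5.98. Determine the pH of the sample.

pH = 8.22

From K1 = [H⁺][HCO3⁻]/[H2CO3*]:  pH = pK1 + log₁₀([HCO3⁻]/[H2CO3*])
log₁₀(174) = +2.241
pH = 5.98 + (+2.241) = 8.22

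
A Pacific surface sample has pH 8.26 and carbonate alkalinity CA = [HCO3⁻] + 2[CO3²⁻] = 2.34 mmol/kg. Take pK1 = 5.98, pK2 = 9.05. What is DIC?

DIC = 2.06 mmol/kg

CA = [HCO3⁻] + 2[CO3²⁻] = (α₁ + 2α₂)·DIC
At pH 8.26: [H⁺]/K1 = 10^-2.28 = 0.0052481, K2/[H⁺] = 10^-0.79 = 0.16218
α₁ = 1/(1 + 0.0052481 + 0.16218) = 1/1.1674 = 0.8566; α₂ = α₁·K2/[H⁺] = 0.1389
α₁ + 2α₂ = 1.1344
DIC = CA / (α₁ + 2α₂) = 2.34 / 1.1344 = 2.06 mmol/kg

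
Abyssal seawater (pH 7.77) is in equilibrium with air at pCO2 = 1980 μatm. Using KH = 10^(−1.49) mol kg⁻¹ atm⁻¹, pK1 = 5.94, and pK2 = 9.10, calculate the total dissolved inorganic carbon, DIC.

DIC = 4.60 mmol/kg

[CO2*] = KH · pCO2 = 10^(−1.49) × 1980×10^-6 = 6.407×10^-5 mol/kg
α₀ = 1/(1 + K1/[H⁺] + K1K2/[H⁺]²) = 1/(1 + 10^+1.83 + 10^+0.50) = 0.01393
DIC = [CO2*]/α₀ = 6.407×10^-5 / 0.01393 = 4.60 mmol/kg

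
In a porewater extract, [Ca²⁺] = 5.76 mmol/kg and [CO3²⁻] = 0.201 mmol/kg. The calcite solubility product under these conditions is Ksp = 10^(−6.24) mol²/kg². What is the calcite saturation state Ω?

Ω = 2.01

Ksp = 10^(−6.24) = 5.754×10^-7
Ω = [Ca²⁺][CO3²⁻]/Ksp = (5.76×10^-3)(0.201×10^-3) / 5.754×10^-7 = 2.01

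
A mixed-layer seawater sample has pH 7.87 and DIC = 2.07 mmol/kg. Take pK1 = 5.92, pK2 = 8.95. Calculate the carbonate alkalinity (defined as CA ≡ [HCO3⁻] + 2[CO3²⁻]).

CA = [HCO3⁻] + 2[CO3²⁻] = (α₁ + 2α₂)·DIC
At pH 7.87: [H⁺]/K1 = 10^-1.95 = 0.011220, K2/[H⁺] = 10^-1.08 = 0.083176
α₁ = 1/(1 + 0.011220 + 0.083176) = 1/1.0944 = 0.9137; α₂ = α₁·K2/[H⁺] = 0.07600
α₁ + 2α₂ = 1.0657
CA = 1.0657 × 2.07 = 2.21 mmol/kg

CA = 2.21 mmol/kg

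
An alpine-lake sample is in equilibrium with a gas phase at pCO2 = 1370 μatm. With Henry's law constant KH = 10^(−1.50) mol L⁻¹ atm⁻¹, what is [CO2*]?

[CO2*] = 43.3 μmol/L

KH = 10^(−1.50) = 3.162×10^-2 mol L⁻¹ atm⁻¹
[CO2*] = KH · pCO2 = 3.162×10^-2 × 1370×10^-6 atm = 4.33×10^-5 mol/L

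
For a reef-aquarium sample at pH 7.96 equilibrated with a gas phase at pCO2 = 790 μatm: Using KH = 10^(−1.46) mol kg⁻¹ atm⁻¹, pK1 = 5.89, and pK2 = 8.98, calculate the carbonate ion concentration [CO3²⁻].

[CO2*] = KH · pCO2 = 10^(−1.46) × 790×10^-6 = 2.739×10^-5 mol/kg
α₀ = 1/(1 + K1/[H⁺] + K1K2/[H⁺]²) = 1/(1 + 10^+2.07 + 10^+1.05) = 0.007710
DIC = [CO2*]/α₀ = 2.739×10^-5 / 0.007710 = 3.553 mmol/kg
[CO3²⁻] = α₂·DIC; α₂ = 0.08650, so [CO3²⁻] = 0.08650 × 3.553 = 0.307 mmol/kg

[CO3²⁻] = 0.307 mmol/kg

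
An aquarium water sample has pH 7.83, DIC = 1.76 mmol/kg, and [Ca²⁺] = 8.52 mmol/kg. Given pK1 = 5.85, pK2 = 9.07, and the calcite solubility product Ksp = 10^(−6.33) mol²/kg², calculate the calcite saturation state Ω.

Ω = 1.73

α₂ = 1 / (1 + [H⁺]/K2 + [H⁺]²/(K1K2)) = 1 / (1 + 10^+1.24 + 10^-0.74)
   = 1 / (1 + 17.378 + 0.18197) = 1/18.560 = 0.05388
[CO3²⁻] = α₂ × DIC = 0.05388 × 1.76 = 0.09483 mmol/kg
Ksp = 10^(−6.33) = 4.677×10^-7
Ω = [Ca²⁺][CO3²⁻]/Ksp = (8.52×10^-3)(9.483×10^-5) / 4.677×10^-7 = 1.73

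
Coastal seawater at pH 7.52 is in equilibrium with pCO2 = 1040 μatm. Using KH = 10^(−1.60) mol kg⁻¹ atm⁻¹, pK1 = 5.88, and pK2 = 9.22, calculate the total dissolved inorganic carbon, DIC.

DIC = 1.19 mmol/kg

[CO2*] = KH · pCO2 = 10^(−1.60) × 1040×10^-6 = 2.612×10^-5 mol/kg
α₀ = 1/(1 + K1/[H⁺] + K1K2/[H⁺]²) = 1/(1 + 10^+1.64 + 10^-0.06) = 0.02197
DIC = [CO2*]/α₀ = 2.612×10^-5 / 0.02197 = 1.19 mmol/kg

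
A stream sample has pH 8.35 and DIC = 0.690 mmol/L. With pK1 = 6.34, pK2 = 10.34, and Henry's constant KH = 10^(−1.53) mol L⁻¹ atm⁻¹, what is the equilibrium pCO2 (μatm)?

pCO2 = 224 μatm

α₀ = 1 / (1 + K1/[H⁺] + K1K2/[H⁺]²) = 1 / (1 + 10^+2.01 + 10^+0.02)
   = 1 / (1 + 102.33 + 1.0471) = 1/104.38 = 0.009581
[CO2*] = α₀ × DIC = 0.009581 × 0.690 = 0.006611 mmol/L = 6.611 μmol/L
pCO2 = [CO2*]/KH = 6.611×10^-6 / 2.951×10^-2 = 224 μatm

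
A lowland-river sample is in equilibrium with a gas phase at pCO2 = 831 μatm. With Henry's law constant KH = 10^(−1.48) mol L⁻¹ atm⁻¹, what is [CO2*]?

[CO2*] = 27.5 μmol/L

KH = 10^(−1.48) = 3.311×10^-2 mol L⁻¹ atm⁻¹
[CO2*] = KH · pCO2 = 3.311×10^-2 × 831×10^-6 atm = 2.75×10^-5 mol/L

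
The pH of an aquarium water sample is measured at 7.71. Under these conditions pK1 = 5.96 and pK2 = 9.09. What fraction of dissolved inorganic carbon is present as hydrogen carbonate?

α₁ = 0.944

α₁ = 1 / (1 + [H⁺]/K1 + K2/[H⁺]) = 1 / (1 + 10^-1.75 + 10^-1.38)
   = 1 / (1 + 0.017783 + 0.041687) = 1/1.0595 = 0.9439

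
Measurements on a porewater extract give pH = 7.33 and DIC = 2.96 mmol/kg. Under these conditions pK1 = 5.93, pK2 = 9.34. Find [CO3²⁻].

α₂ = 1 / (1 + [H⁺]/K2 + [H⁺]²/(K1K2)) = 1 / (1 + 10^+2.01 + 10^+0.61)
   = 1 / (1 + 102.33 + 4.0738) = 1/107.40 = 0.009311
[CO3²⁻] = α₂ × DIC = 0.009311 × 2.96 = 0.0276 mmol/kg

[CO3²⁻] = 0.0276 mmol/kg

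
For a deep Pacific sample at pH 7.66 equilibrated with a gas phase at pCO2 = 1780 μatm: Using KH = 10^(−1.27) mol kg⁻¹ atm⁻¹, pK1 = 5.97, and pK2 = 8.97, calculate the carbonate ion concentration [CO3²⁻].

[CO3²⁻] = 0.229 mmol/kg

[CO2*] = KH · pCO2 = 10^(−1.27) × 1780×10^-6 = 9.559×10^-5 mol/kg
α₀ = 1/(1 + K1/[H⁺] + K1K2/[H⁺]²) = 1/(1 + 10^+1.69 + 10^+0.38) = 0.01909
DIC = [CO2*]/α₀ = 9.559×10^-5 / 0.01909 = 5.007 mmol/kg
[CO3²⁻] = α₂·DIC; α₂ = 0.04580, so [CO3²⁻] = 0.04580 × 5.007 = 0.229 mmol/kg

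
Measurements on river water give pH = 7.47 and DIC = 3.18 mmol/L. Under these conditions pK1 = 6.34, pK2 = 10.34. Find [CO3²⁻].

[CO3²⁻] = 3.99 μmol/L

α₂ = 1 / (1 + [H⁺]/K2 + [H⁺]²/(K1K2)) = 1 / (1 + 10^+2.87 + 10^+1.74)
   = 1 / (1 + 741.31 + 54.954) = 1/797.26 = 0.001254
[CO3²⁻] = α₂ × DIC = 0.001254 × 3.18 = 0.00399 mmol/L = 3.99 μmol/L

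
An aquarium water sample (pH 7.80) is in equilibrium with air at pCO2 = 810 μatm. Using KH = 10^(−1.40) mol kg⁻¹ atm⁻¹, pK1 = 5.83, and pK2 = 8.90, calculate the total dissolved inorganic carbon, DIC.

[CO2*] = KH · pCO2 = 10^(−1.40) × 810×10^-6 = 3.225×10^-5 mol/kg
α₀ = 1/(1 + K1/[H⁺] + K1K2/[H⁺]²) = 1/(1 + 10^+1.97 + 10^+0.87) = 0.009829
DIC = [CO2*]/α₀ = 3.225×10^-5 / 0.009829 = 3.28 mmol/kg

DIC = 3.28 mmol/kg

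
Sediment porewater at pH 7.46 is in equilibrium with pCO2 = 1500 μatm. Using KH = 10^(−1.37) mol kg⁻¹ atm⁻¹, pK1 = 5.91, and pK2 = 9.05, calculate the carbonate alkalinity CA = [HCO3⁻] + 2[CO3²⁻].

[CO2*] = KH · pCO2 = 10^(−1.37) × 1500×10^-6 = 6.399×10^-5 mol/kg
α₀ = 1/(1 + K1/[H⁺] + K1K2/[H⁺]²) = 1/(1 + 10^+1.55 + 10^-0.04) = 0.02674
DIC = [CO2*]/α₀ = 6.399×10^-5 / 0.02674 = 2.393 mmol/kg
CA = (α₁ + 2α₂)·DIC = (0.9489 + 2×0.02439) × 2.393 = 2.39 mmol/kg

CA = 2.39 mmol/kg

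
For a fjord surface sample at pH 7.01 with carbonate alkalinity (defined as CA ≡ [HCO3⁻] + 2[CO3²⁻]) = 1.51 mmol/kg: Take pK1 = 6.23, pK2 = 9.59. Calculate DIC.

DIC = 1.76 mmol/kg

CA = [HCO3⁻] + 2[CO3²⁻] = (α₁ + 2α₂)·DIC
At pH 7.01: [H⁺]/K1 = 10^-0.78 = 0.16596, K2/[H⁺] = 10^-2.58 = 0.0026303
α₁ = 1/(1 + 0.16596 + 0.0026303) = 1/1.1686 = 0.8557; α₂ = α₁·K2/[H⁺] = 0.002251
α₁ + 2α₂ = 0.8602
DIC = CA / (α₁ + 2α₂) = 1.51 / 0.8602 = 1.76 mmol/kg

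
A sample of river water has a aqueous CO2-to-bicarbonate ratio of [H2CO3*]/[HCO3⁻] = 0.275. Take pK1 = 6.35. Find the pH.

pH = 6.91

From K1 = [H⁺][HCO3⁻]/[H2CO3*]:  pH = pK1 − log₁₀([H2CO3*]/[HCO3⁻])
log₁₀(0.275) = -0.561
pH = 6.35 − (-0.561) = 6.91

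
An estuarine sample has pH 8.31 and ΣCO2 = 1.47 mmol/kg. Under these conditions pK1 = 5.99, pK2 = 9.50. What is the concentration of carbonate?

[CO3²⁻] = 0.0888 mmol/kg

α₂ = 1 / (1 + [H⁺]/K2 + [H⁺]²/(K1K2)) = 1 / (1 + 10^+1.19 + 10^-1.13)
   = 1 / (1 + 15.488 + 0.074131) = 1/16.562 = 0.06038
[CO3²⁻] = α₂ × DIC = 0.06038 × 1.47 = 0.0888 mmol/kg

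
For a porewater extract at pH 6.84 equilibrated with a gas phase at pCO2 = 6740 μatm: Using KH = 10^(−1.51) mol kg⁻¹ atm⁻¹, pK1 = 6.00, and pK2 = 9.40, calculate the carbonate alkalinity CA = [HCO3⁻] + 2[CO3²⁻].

[CO2*] = KH · pCO2 = 10^(−1.51) × 6740×10^-6 = 2.083×10^-4 mol/kg
α₀ = 1/(1 + K1/[H⁺] + K1K2/[H⁺]²) = 1/(1 + 10^+0.84 + 10^-1.72) = 0.1260
DIC = [CO2*]/α₀ = 2.083×10^-4 / 0.1260 = 1.653 mmol/kg
CA = (α₁ + 2α₂)·DIC = (0.8716 + 2×0.002401) × 1.653 = 1.45 mmol/kg

CA = 1.45 mmol/kg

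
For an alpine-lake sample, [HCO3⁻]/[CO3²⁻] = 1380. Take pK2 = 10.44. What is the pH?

pH = 7.30

From K2 = [H⁺][CO3²⁻]/[HCO3⁻]:  pH = pK2 − log₁₀([HCO3⁻]/[CO3²⁻])
log₁₀(1380) = +3.140
pH = 10.44 − (+3.140) = 7.30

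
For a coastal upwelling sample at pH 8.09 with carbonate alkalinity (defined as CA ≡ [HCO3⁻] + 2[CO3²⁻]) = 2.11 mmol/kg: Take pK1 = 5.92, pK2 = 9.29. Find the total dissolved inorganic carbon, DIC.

DIC = 2.00 mmol/kg

CA = [HCO3⁻] + 2[CO3²⁻] = (α₁ + 2α₂)·DIC
At pH 8.09: [H⁺]/K1 = 10^-2.17 = 0.0067608, K2/[H⁺] = 10^-1.20 = 0.063096
α₁ = 1/(1 + 0.0067608 + 0.063096) = 1/1.0699 = 0.9347; α₂ = α₁·K2/[H⁺] = 0.05898
α₁ + 2α₂ = 1.0527
DIC = CA / (α₁ + 2α₂) = 2.11 / 1.0527 = 2.00 mmol/kg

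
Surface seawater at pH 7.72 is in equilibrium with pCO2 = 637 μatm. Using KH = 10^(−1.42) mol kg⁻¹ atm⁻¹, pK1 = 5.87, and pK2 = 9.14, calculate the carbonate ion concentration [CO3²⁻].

[CO2*] = KH · pCO2 = 10^(−1.42) × 637×10^-6 = 2.422×10^-5 mol/kg
α₀ = 1/(1 + K1/[H⁺] + K1K2/[H⁺]²) = 1/(1 + 10^+1.85 + 10^+0.43) = 0.01343
DIC = [CO2*]/α₀ = 2.422×10^-5 / 0.01343 = 1.804 mmol/kg
[CO3²⁻] = α₂·DIC; α₂ = 0.03613, so [CO3²⁻] = 0.03613 × 1.804 = 0.0652 mmol/kg

[CO3²⁻] = 0.0652 mmol/kg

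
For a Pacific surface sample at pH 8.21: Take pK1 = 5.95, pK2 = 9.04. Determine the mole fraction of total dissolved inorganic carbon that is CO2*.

α₀ = 0.00476

α₀ = 1 / (1 + K1/[H⁺] + K1K2/[H⁺]²) = 1 / (1 + 10^+2.26 + 10^+1.43)
   = 1 / (1 + 181.97 + 26.915) = 1/209.89 = 0.004765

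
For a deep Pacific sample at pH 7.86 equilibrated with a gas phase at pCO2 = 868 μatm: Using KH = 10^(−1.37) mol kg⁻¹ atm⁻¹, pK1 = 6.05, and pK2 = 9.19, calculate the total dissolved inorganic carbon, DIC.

DIC = 2.54 mmol/kg

[CO2*] = KH · pCO2 = 10^(−1.37) × 868×10^-6 = 3.703×10^-5 mol/kg
α₀ = 1/(1 + K1/[H⁺] + K1K2/[H⁺]²) = 1/(1 + 10^+1.81 + 10^+0.48) = 0.01458
DIC = [CO2*]/α₀ = 3.703×10^-5 / 0.01458 = 2.54 mmol/kg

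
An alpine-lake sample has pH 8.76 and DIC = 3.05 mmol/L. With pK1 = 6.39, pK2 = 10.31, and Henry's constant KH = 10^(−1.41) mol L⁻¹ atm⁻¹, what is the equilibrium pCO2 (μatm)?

pCO2 = 324 μatm

α₀ = 1 / (1 + K1/[H⁺] + K1K2/[H⁺]²) = 1 / (1 + 10^+2.37 + 10^+0.82)
   = 1 / (1 + 234.42 + 6.6069) = 1/242.03 = 0.004132
[CO2*] = α₀ × DIC = 0.004132 × 3.05 = 0.01260 mmol/L = 12.60 μmol/L
pCO2 = [CO2*]/KH = 1.260×10^-5 / 3.890×10^-2 = 324 μatm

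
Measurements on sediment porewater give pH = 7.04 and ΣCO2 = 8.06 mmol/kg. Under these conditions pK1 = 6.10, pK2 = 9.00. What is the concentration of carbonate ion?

[CO3²⁻] = 0.0785 mmol/kg

α₂ = 1 / (1 + [H⁺]/K2 + [H⁺]²/(K1K2)) = 1 / (1 + 10^+1.96 + 10^+1.02)
   = 1 / (1 + 91.201 + 10.471) = 1/102.67 = 0.009740
[CO3²⁻] = α₂ × DIC = 0.009740 × 8.06 = 0.0785 mmol/kg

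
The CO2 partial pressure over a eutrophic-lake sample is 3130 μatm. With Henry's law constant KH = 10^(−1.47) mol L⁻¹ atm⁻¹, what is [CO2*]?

[CO2*] = 106 μmol/L

KH = 10^(−1.47) = 3.388×10^-2 mol L⁻¹ atm⁻¹
[CO2*] = KH · pCO2 = 3.388×10^-2 × 3130×10^-6 atm = 1.06×10^-4 mol/L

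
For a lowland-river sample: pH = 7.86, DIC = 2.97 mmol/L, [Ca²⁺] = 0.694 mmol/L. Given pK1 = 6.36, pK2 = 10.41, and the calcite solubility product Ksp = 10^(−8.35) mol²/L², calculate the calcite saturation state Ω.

α₂ = 1 / (1 + [H⁺]/K2 + [H⁺]²/(K1K2)) = 1 / (1 + 10^+2.55 + 10^+1.05)
   = 1 / (1 + 354.81 + 11.220) = 1/367.03 = 0.002725
[CO3²⁻] = α₂ × DIC = 0.002725 × 2.97 = 0.008092 mmol/L = 8.092 μmol/L
Ksp = 10^(−8.35) = 4.467×10^-9
Ω = [Ca²⁺][CO3²⁻]/Ksp = (0.694×10^-3)(8.092×10^-6) / 4.467×10^-9 = 1.26

Ω = 1.26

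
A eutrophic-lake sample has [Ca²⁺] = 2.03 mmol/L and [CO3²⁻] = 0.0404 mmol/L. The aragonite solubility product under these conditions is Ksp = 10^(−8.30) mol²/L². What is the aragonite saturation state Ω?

Ω = 16.4

Ksp = 10^(−8.30) = 5.012×10^-9
Ω = [Ca²⁺][CO3²⁻]/Ksp = (2.03×10^-3)(0.0404×10^-3) / 5.012×10^-9 = 16.4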